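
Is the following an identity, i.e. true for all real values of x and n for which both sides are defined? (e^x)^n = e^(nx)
Yes, this is an identity.

Claim: (e^x)^n = e^(nx).
Reasoning: e^x is a positive real number, and for a positive base B and real exponent n, B^n = e^(n·ln B). With B = e^x, ln B = x, so (e^x)^n = e^(n·x).
So the two sides agree for all real values of x and n for which both sides are defined.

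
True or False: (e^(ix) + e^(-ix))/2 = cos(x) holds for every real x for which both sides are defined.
Claim: (e^(ix) + e^(-ix))/2 = cos(x).
Reasoning: By Euler's formula e^(ix) = cos(x) + i·sin(x) and e^(-ix) = cos(x) - i·sin(x). Adding cancels the sine terms: e^(ix) + e^(-ix) = 2cos(x); divide by 2.
So the two sides agree for every real x for which both sides are defined.

Conclusion: True.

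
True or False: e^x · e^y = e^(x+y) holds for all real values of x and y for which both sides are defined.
Claim: e^x · e^y = e^(x+y).
Reasoning: This is the law of exponents for a common base: multiplying powers adds exponents. E.g. from the series, (Σ x^j/j!)(Σ y^k/k!) = Σ_m (Σ_{j+k=m} x^j y^k/(j!k!)) = Σ_m (x+y)^m/m! by the binomial theorem.
So the two sides agree for all real values of x and y for which both sides are defined.

Conclusion: True.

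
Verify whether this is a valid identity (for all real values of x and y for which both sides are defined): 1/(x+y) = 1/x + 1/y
No, this is NOT an identity.

Claim: 1/(x+y) = 1/x + 1/y.
Test a specific point where both sides are defined: x = 3, y = 1/2.
LHS = 1/(x+y) ≈ 0.2857
RHS = 1/x + 1/y ≈ 2.3333
Since 0.2857 ≠ 2.3333, the equation fails at this point, so it cannot hold for all real values of x and y for which both sides are defined.
1/x + 1/y = (x+y)/(xy), which is not 1/(x+y).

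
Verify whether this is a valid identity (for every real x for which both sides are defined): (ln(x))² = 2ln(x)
No, this is NOT an identity.

Claim: (ln(x))² = 2ln(x).
Test a specific point where both sides are defined: x = 1/2.
LHS = (ln(x))² ≈ 0.4805
RHS = 2ln(x) ≈ -1.3863
Since 0.4805 ≠ -1.3863, the equation fails at this point, so it cannot hold for every real x for which both sides are defined.
2ln(x) equals ln(x²), which is not the same as (ln x)².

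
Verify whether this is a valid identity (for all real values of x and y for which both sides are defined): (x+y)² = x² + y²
Claim: (x+y)² = x² + y².
Test a specific point where both sides are defined: x = 5, y = 2.
LHS = (x+y)² ≈ 49.0000
RHS = x² + y² ≈ 29.0000
Since 49.0000 ≠ 29.0000, the equation fails at this point, so it cannot hold for all real values of x and y for which both sides are defined.
The correct expansion is (x+y)² = x² + 2xy + y²; the cross term 2xy is missing.

Conclusion: No, this is NOT an identity.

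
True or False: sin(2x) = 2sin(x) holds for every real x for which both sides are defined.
Claim: sin(2x) = 2sin(x).
Test a specific point where both sides are defined: x = -π/4.
LHS = sin(2x) ≈ -1.0000
RHS = 2sin(x) ≈ -1.4142
Since -1.0000 ≠ -1.4142, the equation fails at this point, so it cannot hold for every real x for which both sides are defined.
The correct double-angle formula is sin(2x) = 2sin(x)cos(x).

Conclusion: False.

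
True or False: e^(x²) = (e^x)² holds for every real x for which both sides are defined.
Claim: e^(x²) = (e^x)².
Test a specific point where both sides are defined: x = -1.
LHS = e^(x²) ≈ 2.7183
RHS = (e^x)² ≈ 0.1353
Since 2.7183 ≠ 0.1353, the equation fails at this point, so it cannot hold for every real x for which both sides are defined.
(e^x)² = e^(2x), and 2x ≠ x² in general.

Conclusion: False.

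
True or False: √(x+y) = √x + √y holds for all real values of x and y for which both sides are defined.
False.

Claim: √(x+y) = √x + √y.
Test a specific point where both sides are defined: x = 3/2, y = 2.
LHS = √(x+y) ≈ 1.8708
RHS = √x + √y ≈ 2.6390
Since 1.8708 ≠ 2.6390, the equation fails at this point, so it cannot hold for all real values of x and y for which both sides are defined.
Squaring the right side gives x + 2√(xy) + y, not x + y.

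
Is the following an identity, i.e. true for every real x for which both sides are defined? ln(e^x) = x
Yes, this is an identity.

Claim: ln(e^x) = x.
Reasoning: ln is the inverse of the exponential: ln(e^x) asks for the exponent p with e^p = e^x, and since e^p is one-to-one that exponent is p = x.
So the two sides agree for every real x for which both sides are defined.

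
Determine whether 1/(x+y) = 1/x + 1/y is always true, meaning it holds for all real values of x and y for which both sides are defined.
No, this is NOT an identity.

Claim: 1/(x+y) = 1/x + 1/y.
Test a specific point where both sides are defined: x = 1/2, y = 1/2.
LHS = 1/(x+y) ≈ 1.0000
RHS = 1/x + 1/y ≈ 4.0000
Since 1.0000 ≠ 4.0000, the equation fails at this point, so it cannot hold for all real values of x and y for which both sides are defined.
1/x + 1/y = (x+y)/(xy), which is not 1/(x+y).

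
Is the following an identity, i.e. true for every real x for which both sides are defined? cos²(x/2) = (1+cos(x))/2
Yes, this is an identity.

Claim: cos²(x/2) = (1+cos(x))/2.
Reasoning: Use cos(2θ) = 2cos²θ - 1 with θ = x/2: cos(x) = 2cos²(x/2) - 1. Solving for cos²(x/2) gives (1 + cos(x))/2.
So the two sides agree for every real x for which both sides are defined.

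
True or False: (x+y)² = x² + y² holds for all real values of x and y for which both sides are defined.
False.

Claim: (x+y)² = x² + y².
Test a specific point where both sides are defined: x = 1, y = 1.
LHS = (x+y)² ≈ 4.0000
RHS = x² + y² ≈ 2.0000
Since 4.0000 ≠ 2.0000, the equation fails at this point, so it cannot hold for all real values of x and y for which both sides are defined.
The correct expansion is (x+y)² = x² + 2xy + y²; the cross term 2xy is missing.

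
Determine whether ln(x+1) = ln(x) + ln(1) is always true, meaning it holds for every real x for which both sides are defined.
Claim: ln(x+1) = ln(x) + ln(1).
Test a specific point where both sides are defined: x = 2.
LHS = ln(x+1) ≈ 1.0986
RHS = ln(x) + ln(1) ≈ 0.6931
Since 1.0986 ≠ 0.6931, the equation fails at this point, so it cannot hold for every real x for which both sides are defined.
ln(1) = 0, so the right side is just ln(x), which differs from ln(x+1).

Conclusion: No, this is NOT an identity.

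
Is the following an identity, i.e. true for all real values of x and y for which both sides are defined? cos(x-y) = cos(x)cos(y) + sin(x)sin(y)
Yes, this is an identity.

Claim: cos(x-y) = cos(x)cos(y) + sin(x)sin(y).
Reasoning: Replace y by -y in cos(x+y) = cos(x)cos(y) - sin(x)sin(y) and use cos(-y) = cos(y), sin(-y) = -sin(y): cos(x-y) = cos(x)cos(y) + sin(x)sin(y).
So the two sides agree for all real values of x and y for which both sides are defined.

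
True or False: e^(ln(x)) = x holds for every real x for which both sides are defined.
Claim: e^(ln(x)) = x.
Reasoning: For x > 0, ln(x) is by definition the exponent p such that e^p = x. Raising e to that exponent therefore returns x: e^(ln x) = x.
So the two sides agree for every real x for which both sides are defined.

Conclusion: True.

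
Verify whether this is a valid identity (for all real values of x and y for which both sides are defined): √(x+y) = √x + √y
Claim: √(x+y) = √x + √y.
Test a specific point where both sides are defined: x = 2, y = 1/2.
LHS = √(x+y) ≈ 1.5811
RHS = √x + √y ≈ 2.1213
Since 1.5811 ≠ 2.1213, the equation fails at this point, so it cannot hold for all real values of x and y for which both sides are defined.
Squaring the right side gives x + 2√(xy) + y, not x + y.

Conclusion: No, this is NOT an identity.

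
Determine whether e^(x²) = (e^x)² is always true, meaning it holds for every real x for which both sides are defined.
No, this is NOT an identity.

Claim: e^(x²) = (e^x)².
Test a specific point where both sides are defined: x = -3.
LHS = e^(x²) ≈ 8103.0839
RHS = (e^x)² ≈ 0.0025
Since 8103.0839 ≠ 0.0025, the equation fails at this point, so it cannot hold for every real x for which both sides are defined.
(e^x)² = e^(2x), and 2x ≠ x² in general.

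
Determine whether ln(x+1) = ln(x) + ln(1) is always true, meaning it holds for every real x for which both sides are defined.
No, this is NOT an identity.

Claim: ln(x+1) = ln(x) + ln(1).
Test a specific point where both sides are defined: x = 5.
LHS = ln(x+1) ≈ 1.7918
RHS = ln(x) + ln(1) ≈ 1.6094
Since 1.7918 ≠ 1.6094, the equation fails at this point, so it cannot hold for every real x for which both sides are defined.
ln(1) = 0, so the right side is just ln(x), which differs from ln(x+1).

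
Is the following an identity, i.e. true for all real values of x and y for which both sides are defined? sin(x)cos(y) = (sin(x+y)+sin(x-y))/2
Yes, this is an identity.

Claim: sin(x)cos(y) = (sin(x+y)+sin(x-y))/2.
Reasoning: sin(x+y) = sin(x)cos(y) + cos(x)sin(y) and sin(x-y) = sin(x)cos(y) - cos(x)sin(y). Adding, sin(x+y) + sin(x-y) = 2sin(x)cos(y); divide by 2.
So the two sides agree for all real values of x and y for which both sides are defined.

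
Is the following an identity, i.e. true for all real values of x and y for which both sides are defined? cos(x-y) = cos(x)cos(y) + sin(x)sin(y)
Claim: cos(x-y) = cos(x)cos(y) + sin(x)sin(y).
Reasoning: Replace y by -y in cos(x+y) = cos(x)cos(y) - sin(x)sin(y) and use cos(-y) = cos(y), sin(-y) = -sin(y): cos(x-y) = cos(x)cos(y) + sin(x)sin(y).
So the two sides agree for all real values of x and y for which both sides are defined.

Conclusion: Yes, this is an identity.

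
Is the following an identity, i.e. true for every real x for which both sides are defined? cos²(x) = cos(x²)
No, this is NOT an identity.

Claim: cos²(x) = cos(x²).
Test a specific point where both sides are defined: x = 3π/4.
LHS = cos²(x) ≈ 0.5000
RHS = cos(x²) ≈ 0.7442
Since 0.5000 ≠ 0.7442, the equation fails at this point, so it cannot hold for every real x for which both sides are defined.
cos²(x) means (cos x)², squaring the output; cos(x²) squares the input. These are different functions.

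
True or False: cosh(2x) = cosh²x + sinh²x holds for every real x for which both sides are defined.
True.

Claim: cosh(2x) = cosh²x + sinh²x.
Reasoning: cosh²x = (e^(2x) + 2 + e^(-2x))/4 and sinh²x = (e^(2x) - 2 + e^(-2x))/4. Adding gives (2e^(2x) + 2e^(-2x))/4 = (e^(2x) + e^(-2x))/2 = cosh(2x).
So the two sides agree for every real x for which both sides are defined.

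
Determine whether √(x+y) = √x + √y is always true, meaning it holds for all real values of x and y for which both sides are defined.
No, this is NOT an identity.

Claim: √(x+y) = √x + √y.
Test a specific point where both sides are defined: x = 1, y = 3/2.
LHS = √(x+y) ≈ 1.5811
RHS = √x + √y ≈ 2.2247
Since 1.5811 ≠ 2.2247, the equation fails at this point, so it cannot hold for all real values of x and y for which both sides are defined.
Squaring the right side gives x + 2√(xy) + y, not x + y.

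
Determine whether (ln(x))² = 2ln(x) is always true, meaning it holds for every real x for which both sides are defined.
Claim: (ln(x))² = 2ln(x).
Test a specific point where both sides are defined: x = 2.
LHS = (ln(x))² ≈ 0.4805
RHS = 2ln(x) ≈ 1.3863
Since 0.4805 ≠ 1.3863, the equation fails at this point, so it cannot hold for every real x for which both sides are defined.
2ln(x) equals ln(x²), which is not the same as (ln x)².

Conclusion: No, this is NOT an identity.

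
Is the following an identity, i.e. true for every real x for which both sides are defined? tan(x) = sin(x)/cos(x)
Claim: tan(x) = sin(x)/cos(x).
Reasoning: For an angle x whose terminal point on the unit circle is (cos x, sin x), tan(x) is defined as the ratio (second coordinate)/(first coordinate) = sin(x)/cos(x), wherever cos(x) ≠ 0.
So the two sides agree for every real x for which both sides are defined.

Conclusion: Yes, this is an identity.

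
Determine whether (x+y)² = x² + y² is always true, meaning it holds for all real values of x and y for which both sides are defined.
No, this is NOT an identity.

Claim: (x+y)² = x² + y².
Test a specific point where both sides are defined: x = 3, y = 2.
LHS = (x+y)² ≈ 25.0000
RHS = x² + y² ≈ 13.0000
Since 25.0000 ≠ 13.0000, the equation fails at this point, so it cannot hold for all real values of x and y for which both sides are defined.
The correct expansion is (x+y)² = x² + 2xy + y²; the cross term 2xy is missing.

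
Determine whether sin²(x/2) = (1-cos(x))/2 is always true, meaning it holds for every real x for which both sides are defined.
Claim: sin²(x/2) = (1-cos(x))/2.
Reasoning: Use cos(2θ) = 1 - 2sin²θ with θ = x/2: cos(x) = 1 - 2sin²(x/2). Solving for sin²(x/2) gives (1 - cos(x))/2.
So the two sides agree for every real x for which both sides are defined.

Conclusion: Yes, this is an identity.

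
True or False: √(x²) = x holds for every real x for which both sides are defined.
False.

Claim: √(x²) = x.
Test a specific point where both sides are defined: x = -2.
LHS = √(x²) ≈ 2.0000
RHS = x ≈ -2.0000
Since 2.0000 ≠ -2.0000, the equation fails at this point, so it cannot hold for every real x for which both sides are defined.
√(x²) = |x|, which differs from x whenever x < 0 (both sides are defined for every real x).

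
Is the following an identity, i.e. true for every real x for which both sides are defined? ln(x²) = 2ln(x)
Yes, this is an identity.

Claim: ln(x²) = 2ln(x).
Reasoning: The right side requires x > 0. For x > 0, x² = (e^(ln x))² = e^(2ln x), so ln(x²) = 2ln(x). (For x < 0 the right side is undefined, so those values are outside the claim.)
So the two sides agree for every real x for which both sides are defined.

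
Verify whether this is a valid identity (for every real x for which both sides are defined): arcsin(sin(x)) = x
Claim: arcsin(sin(x)) = x.
Test a specific point where both sides are defined: x = 2π/3.
LHS = arcsin(sin(x)) ≈ 1.0472
RHS = x ≈ 2.0944
Since 1.0472 ≠ 2.0944, the equation fails at this point, so it cannot hold for every real x for which both sides are defined.
arcsin only returns values in [-π/2, π/2], so arcsin(sin(x)) = x holds only for x in that interval, not for all real x.

Conclusion: No, this is NOT an identity.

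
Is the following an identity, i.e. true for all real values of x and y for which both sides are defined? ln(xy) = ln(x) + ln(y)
Claim: ln(xy) = ln(x) + ln(y).
Reasoning: Both sides are simultaneously defined only when x, y > 0. Write x = e^p, y = e^q (p = ln x, q = ln y). Then xy = e^p · e^q = e^(p+q), so ln(xy) = p + q = ln(x) + ln(y).
So the two sides agree for all real values of x and y for which both sides are defined.

Conclusion: Yes, this is an identity.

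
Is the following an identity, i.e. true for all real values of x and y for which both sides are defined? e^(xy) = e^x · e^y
Claim: e^(xy) = e^x · e^y.
Test a specific point where both sides are defined: x = -1, y = -1.
LHS = e^(xy) ≈ 2.7183
RHS = e^x · e^y ≈ 0.1353
Since 2.7183 ≠ 0.1353, the equation fails at this point, so it cannot hold for all real values of x and y for which both sides are defined.
e^x · e^y = e^(x+y), not e^(xy).

Conclusion: No, this is NOT an identity.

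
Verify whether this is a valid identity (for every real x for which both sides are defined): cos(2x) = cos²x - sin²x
Yes, this is an identity.

Claim: cos(2x) = cos²x - sin²x.
Reasoning: Put y = x in the addition formula cos(x+y) = cos(x)cos(y) - sin(x)sin(y): cos(2x) = cos²x - sin²x.
So the two sides agree for every real x for which both sides are defined.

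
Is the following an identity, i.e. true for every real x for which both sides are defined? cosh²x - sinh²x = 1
Claim: cosh²x - sinh²x = 1.
Reasoning: With cosh(x) = (e^x + e^-x)/2 and sinh(x) = (e^x - e^-x)/2: cosh²x = (e^(2x) + 2 + e^(-2x))/4 and sinh²x = (e^(2x) - 2 + e^(-2x))/4. Subtracting leaves 4/4 = 1.
So the two sides agree for every real x for which both sides are defined.

Conclusion: Yes, this is an identity.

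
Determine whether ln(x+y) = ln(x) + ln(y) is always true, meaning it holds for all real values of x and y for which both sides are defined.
No, this is NOT an identity.

Claim: ln(x+y) = ln(x) + ln(y).
Test a specific point where both sides are defined: x = 3/2, y = 1/2.
LHS = ln(x+y) ≈ 0.6931
RHS = ln(x) + ln(y) ≈ -0.2877
Since 0.6931 ≠ -0.2877, the equation fails at this point, so it cannot hold for all real values of x and y for which both sides are defined.
ln(x) + ln(y) = ln(xy), not ln(x+y).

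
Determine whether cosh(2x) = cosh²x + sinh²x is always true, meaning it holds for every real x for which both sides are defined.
Claim: cosh(2x) = cosh²x + sinh²x.
Reasoning: cosh²x = (e^(2x) + 2 + e^(-2x))/4 and sinh²x = (e^(2x) - 2 + e^(-2x))/4. Adding gives (2e^(2x) + 2e^(-2x))/4 = (e^(2x) + e^(-2x))/2 = cosh(2x).
So the two sides agree for every real x for which both sides are defined.

Conclusion: Yes, this is an identity.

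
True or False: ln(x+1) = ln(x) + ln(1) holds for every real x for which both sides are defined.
Claim: ln(x+1) = ln(x) + ln(1).
Test a specific point where both sides are defined: x = 4.
LHS = ln(x+1) ≈ 1.6094
RHS = ln(x) + ln(1) ≈ 1.3863
Since 1.6094 ≠ 1.3863, the equation fails at this point, so it cannot hold for every real x for which both sides are defined.
ln(1) = 0, so the right side is just ln(x), which differs from ln(x+1).

Conclusion: False.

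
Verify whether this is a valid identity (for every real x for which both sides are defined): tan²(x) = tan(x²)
No, this is NOT an identity.

Claim: tan²(x) = tan(x²).
Test a specific point where both sides are defined: x = π/3.
LHS = tan²(x) ≈ 3.0000
RHS = tan(x²) ≈ 1.9485
Since 3.0000 ≠ 1.9485, the equation fails at this point, so it cannot hold for every real x for which both sides are defined.
tan²(x) means (tan x)², squaring the output; tan(x²) squares the input. These are different functions.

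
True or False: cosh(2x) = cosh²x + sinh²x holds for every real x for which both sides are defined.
Claim: cosh(2x) = cosh²x + sinh²x.
Reasoning: cosh²x = (e^(2x) + 2 + e^(-2x))/4 and sinh²x = (e^(2x) - 2 + e^(-2x))/4. Adding gives (2e^(2x) + 2e^(-2x))/4 = (e^(2x) + e^(-2x))/2 = cosh(2x).
So the two sides agree for every real x for which both sides are defined.

Conclusion: True.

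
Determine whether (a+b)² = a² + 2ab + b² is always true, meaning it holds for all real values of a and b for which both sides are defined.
Yes, this is an identity.

Claim: (a+b)² = a² + 2ab + b².
Reasoning: Expand: (a+b)² = (a+b)(a+b) = a·a + a·b + b·a + b·b = a² + 2ab + b².
So the two sides agree for all real values of a and b for which both sides are defined.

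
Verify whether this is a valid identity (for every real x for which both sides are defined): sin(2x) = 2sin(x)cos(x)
Claim: sin(2x) = 2sin(x)cos(x).
Reasoning: Put y = x in the addition formula sin(x+y) = sin(x)cos(y) + cos(x)sin(y): sin(2x) = sin(x)cos(x) + cos(x)sin(x) = 2sin(x)cos(x).
So the two sides agree for every real x for which both sides are defined.

Conclusion: Yes, this is an identity.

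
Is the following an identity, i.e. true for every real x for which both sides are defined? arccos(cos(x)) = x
No, this is NOT an identity.

Claim: arccos(cos(x)) = x.
Test a specific point where both sides are defined: x = -π/6.
LHS = arccos(cos(x)) ≈ 0.5236
RHS = x ≈ -0.5236
Since 0.5236 ≠ -0.5236, the equation fails at this point, so it cannot hold for every real x for which both sides are defined.
arccos only returns values in [0, π], so arccos(cos(x)) = x holds only for x in that interval, not for all real x.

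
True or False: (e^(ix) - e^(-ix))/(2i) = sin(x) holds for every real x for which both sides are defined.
True.

Claim: (e^(ix) - e^(-ix))/(2i) = sin(x).
Reasoning: By Euler's formula e^(ix) = cos(x) + i·sin(x) and e^(-ix) = cos(x) - i·sin(x). Subtracting cancels the cosine terms: e^(ix) - e^(-ix) = 2i·sin(x); divide by 2i.
So the two sides agree for every real x for which both sides are defined.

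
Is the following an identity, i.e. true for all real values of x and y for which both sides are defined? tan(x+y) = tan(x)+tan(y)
No, this is NOT an identity.

Claim: tan(x+y) = tan(x)+tan(y).
Test a specific point where both sides are defined: x = π/4, y = -π/6.
LHS = tan(x+y) ≈ 0.2679
RHS = tan(x)+tan(y) ≈ 0.4226
Since 0.2679 ≠ 0.4226, the equation fails at this point, so it cannot hold for all real values of x and y for which both sides are defined.
The correct formula is tan(x+y) = (tan(x) + tan(y))/(1 - tan(x)tan(y)).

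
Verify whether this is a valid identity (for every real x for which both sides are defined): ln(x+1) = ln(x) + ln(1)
Claim: ln(x+1) = ln(x) + ln(1).
Test a specific point where both sides are defined: x = 4.
LHS = ln(x+1) ≈ 1.6094
RHS = ln(x) + ln(1) ≈ 1.3863
Since 1.6094 ≠ 1.3863, the equation fails at this point, so it cannot hold for every real x for which both sides are defined.
ln(1) = 0, so the right side is just ln(x), which differs from ln(x+1).

Conclusion: No, this is NOT an identity.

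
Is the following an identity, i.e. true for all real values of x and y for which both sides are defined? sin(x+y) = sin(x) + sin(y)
Claim: sin(x+y) = sin(x) + sin(y).
Test a specific point where both sides are defined: x = -π/2, y = -π/3.
LHS = sin(x+y) ≈ -0.5000
RHS = sin(x) + sin(y) ≈ -1.8660
Since -0.5000 ≠ -1.8660, the equation fails at this point, so it cannot hold for all real values of x and y for which both sides are defined.
The correct expansion is sin(x+y) = sin(x)cos(y) + cos(x)sin(y); sine is not additive.

Conclusion: No, this is NOT an identity.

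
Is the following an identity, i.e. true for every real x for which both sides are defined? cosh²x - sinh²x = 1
Yes, this is an identity.

Claim: cosh²x - sinh²x = 1.
Reasoning: With cosh(x) = (e^x + e^-x)/2 and sinh(x) = (e^x - e^-x)/2: cosh²x = (e^(2x) + 2 + e^(-2x))/4 and sinh²x = (e^(2x) - 2 + e^(-2x))/4. Subtracting leaves 4/4 = 1.
So the two sides agree for every real x for which both sides are defined.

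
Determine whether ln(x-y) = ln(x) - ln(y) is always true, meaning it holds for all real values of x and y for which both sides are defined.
Claim: ln(x-y) = ln(x) - ln(y).
Test a specific point where both sides are defined: x = 4, y = 3/2.
LHS = ln(x-y) ≈ 0.9163
RHS = ln(x) - ln(y) ≈ 0.9808
Since 0.9163 ≠ 0.9808, the equation fails at this point, so it cannot hold for all real values of x and y for which both sides are defined.
ln(x) - ln(y) = ln(x/y), not ln(x-y).

Conclusion: No, this is NOT an identity.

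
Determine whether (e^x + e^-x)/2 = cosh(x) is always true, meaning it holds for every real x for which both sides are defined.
Claim: (e^x + e^-x)/2 = cosh(x).
Reasoning: This is exactly the definition of the hyperbolic cosine: cosh(x) := (e^x + e^-x)/2.
So the two sides agree for every real x for which both sides are defined.

Conclusion: Yes, this is an identity.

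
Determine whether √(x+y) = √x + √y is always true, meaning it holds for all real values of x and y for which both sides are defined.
Claim: √(x+y) = √x + √y.
Test a specific point where both sides are defined: x = 1/2, y = 4.
LHS = √(x+y) ≈ 2.1213
RHS = √x + √y ≈ 2.7071
Since 2.1213 ≠ 2.7071, the equation fails at this point, so it cannot hold for all real values of x and y for which both sides are defined.
Squaring the right side gives x + 2√(xy) + y, not x + y.

Conclusion: No, this is NOT an identity.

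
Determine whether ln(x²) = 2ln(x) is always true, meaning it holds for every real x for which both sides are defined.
Yes, this is an identity.

Claim: ln(x²) = 2ln(x).
Reasoning: The right side requires x > 0. For x > 0, x² = (e^(ln x))² = e^(2ln x), so ln(x²) = 2ln(x). (For x < 0 the right side is undefined, so those values are outside the claim.)
So the two sides agree for every real x for which both sides are defined.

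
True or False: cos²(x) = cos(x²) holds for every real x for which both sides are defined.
False.

Claim: cos²(x) = cos(x²).
Test a specific point where both sides are defined: x = π/6.
LHS = cos²(x) ≈ 0.7500
RHS = cos(x²) ≈ 0.9627
Since 0.7500 ≠ 0.9627, the equation fails at this point, so it cannot hold for every real x for which both sides are defined.
cos²(x) means (cos x)², squaring the output; cos(x²) squares the input. These are different functions.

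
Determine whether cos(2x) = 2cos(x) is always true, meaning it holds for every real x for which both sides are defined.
No, this is NOT an identity.

Claim: cos(2x) = 2cos(x).
Test a specific point where both sides are defined: x = π/3.
LHS = cos(2x) ≈ -0.5000
RHS = 2cos(x) ≈ 1.0000
Since -0.5000 ≠ 1.0000, the equation fails at this point, so it cannot hold for every real x for which both sides are defined.
The correct double-angle formula is cos(2x) = cos²x - sin²x.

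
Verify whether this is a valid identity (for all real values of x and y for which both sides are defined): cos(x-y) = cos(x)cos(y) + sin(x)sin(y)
Yes, this is an identity.

Claim: cos(x-y) = cos(x)cos(y) + sin(x)sin(y).
Reasoning: Replace y by -y in cos(x+y) = cos(x)cos(y) - sin(x)sin(y) and use cos(-y) = cos(y), sin(-y) = -sin(y): cos(x-y) = cos(x)cos(y) + sin(x)sin(y).
So the two sides agree for all real values of x and y for which both sides are defined.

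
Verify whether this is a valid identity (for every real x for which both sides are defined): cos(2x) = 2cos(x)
No, this is NOT an identity.

Claim: cos(2x) = 2cos(x).
Test a specific point where both sides are defined: x = π/4.
LHS = cos(2x) ≈ 0.0000
RHS = 2cos(x) ≈ 1.4142
Since 0.0000 ≠ 1.4142, the equation fails at this point, so it cannot hold for every real x for which both sides are defined.
The correct double-angle formula is cos(2x) = cos²x - sin²x.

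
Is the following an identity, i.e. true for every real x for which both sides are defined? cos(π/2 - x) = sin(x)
Claim: cos(π/2 - x) = sin(x).
Reasoning: Use cos(u - v) = cos(u)cos(v) + sin(u)sin(v) with u = π/2, v = x: cos(π/2)cos(x) + sin(π/2)sin(x) = 0·cos(x) + 1·sin(x) = sin(x).
So the two sides agree for every real x for which both sides are defined.

Conclusion: Yes, this is an identity.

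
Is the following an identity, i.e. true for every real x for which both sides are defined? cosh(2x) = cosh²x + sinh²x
Claim: cosh(2x) = cosh²x + sinh²x.
Reasoning: cosh²x = (e^(2x) + 2 + e^(-2x))/4 and sinh²x = (e^(2x) - 2 + e^(-2x))/4. Adding gives (2e^(2x) + 2e^(-2x))/4 = (e^(2x) + e^(-2x))/2 = cosh(2x).
So the two sides agree for every real x for which both sides are defined.

Conclusion: Yes, this is an identity.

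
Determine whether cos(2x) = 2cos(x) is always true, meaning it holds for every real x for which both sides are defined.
Claim: cos(2x) = 2cos(x).
Test a specific point where both sides are defined: x = -π/4.
LHS = cos(2x) ≈ 0.0000
RHS = 2cos(x) ≈ 1.4142
Since 0.0000 ≠ 1.4142, the equation fails at this point, so it cannot hold for every real x for which both sides are defined.
The correct double-angle formula is cos(2x) = cos²x - sin²x.

Conclusion: No, this is NOT an identity.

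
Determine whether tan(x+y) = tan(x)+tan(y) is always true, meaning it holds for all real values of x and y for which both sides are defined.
Claim: tan(x+y) = tan(x)+tan(y).
Test a specific point where both sides are defined: x = -π/4, y = -π/6.
LHS = tan(x+y) ≈ -3.7321
RHS = tan(x)+tan(y) ≈ -1.5774
Since -3.7321 ≠ -1.5774, the equation fails at this point, so it cannot hold for all real values of x and y for which both sides are defined.
The correct formula is tan(x+y) = (tan(x) + tan(y))/(1 - tan(x)tan(y)).

Conclusion: No, this is NOT an identity.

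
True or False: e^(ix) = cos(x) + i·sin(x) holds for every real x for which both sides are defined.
True.

Claim: e^(ix) = cos(x) + i·sin(x).
Reasoning: Euler's formula. Expand e^(ix) = Σ (ix)^k / k!. Since i² = -1, the even-k terms are Σ (-1)^m x^(2m)/(2m)! = cos(x) and the odd-k terms are i · Σ (-1)^m x^(2m+1)/(2m+1)! = i·sin(x).
So the two sides agree for every real x for which both sides are defined.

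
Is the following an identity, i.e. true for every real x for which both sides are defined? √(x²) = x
No, this is NOT an identity.

Claim: √(x²) = x.
Test a specific point where both sides are defined: x = -1.
LHS = √(x²) ≈ 1.0000
RHS = x ≈ -1.0000
Since 1.0000 ≠ -1.0000, the equation fails at this point, so it cannot hold for every real x for which both sides are defined.
√(x²) = |x|, which differs from x whenever x < 0 (both sides are defined for every real x).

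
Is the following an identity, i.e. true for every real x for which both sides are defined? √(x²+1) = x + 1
No, this is NOT an identity.

Claim: √(x²+1) = x + 1.
Test a specific point where both sides are defined: x = 3.
LHS = √(x²+1) ≈ 3.1623
RHS = x + 1 ≈ 4.0000
Since 3.1623 ≠ 4.0000, the equation fails at this point, so it cannot hold for every real x for which both sides are defined.
(x+1)² = x² + 2x + 1 ≠ x² + 1 unless x = 0.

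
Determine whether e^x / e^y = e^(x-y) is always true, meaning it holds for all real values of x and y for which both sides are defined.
Yes, this is an identity.

Claim: e^x / e^y = e^(x-y).
Reasoning: 1/e^y = e^(-y), so e^x / e^y = e^x · e^(-y) = e^(x + (-y)) = e^(x-y) by the product rule for exponents.
So the two sides agree for all real values of x and y for which both sides are defined.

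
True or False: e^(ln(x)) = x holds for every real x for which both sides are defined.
Claim: e^(ln(x)) = x.
Reasoning: For x > 0, ln(x) is by definition the exponent p such that e^p = x. Raising e to that exponent therefore returns x: e^(ln x) = x.
So the two sides agree for every real x for which both sides are defined.

Conclusion: True.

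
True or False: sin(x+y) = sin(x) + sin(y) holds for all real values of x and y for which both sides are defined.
False.

Claim: sin(x+y) = sin(x) + sin(y).
Test a specific point where both sides are defined: x = π/3, y = π/4.
LHS = sin(x+y) ≈ 0.9659
RHS = sin(x) + sin(y) ≈ 1.5731
Since 0.9659 ≠ 1.5731, the equation fails at this point, so it cannot hold for all real values of x and y for which both sides are defined.
The correct expansion is sin(x+y) = sin(x)cos(y) + cos(x)sin(y); sine is not additive.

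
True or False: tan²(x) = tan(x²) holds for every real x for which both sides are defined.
False.

Claim: tan²(x) = tan(x²).
Test a specific point where both sides are defined: x = π/6.
LHS = tan²(x) ≈ 0.3333
RHS = tan(x²) ≈ 0.2812
Since 0.3333 ≠ 0.2812, the equation fails at this point, so it cannot hold for every real x for which both sides are defined.
tan²(x) means (tan x)², squaring the output; tan(x²) squares the input. These are different functions.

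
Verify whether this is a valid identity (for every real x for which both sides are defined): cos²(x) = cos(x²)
Claim: cos²(x) = cos(x²).
Test a specific point where both sides are defined: x = -π/3.
LHS = cos²(x) ≈ 0.2500
RHS = cos(x²) ≈ 0.4566
Since 0.2500 ≠ 0.4566, the equation fails at this point, so it cannot hold for every real x for which both sides are defined.
cos²(x) means (cos x)², squaring the output; cos(x²) squares the input. These are different functions.

Conclusion: No, this is NOT an identity.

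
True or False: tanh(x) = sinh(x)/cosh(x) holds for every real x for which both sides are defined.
True.

Claim: tanh(x) = sinh(x)/cosh(x).
Reasoning: tanh(x) is defined as sinh(x)/cosh(x) = (e^x - e^-x)/(e^x + e^-x); cosh(x) ≥ 1 is never zero, so this holds for every real x.
So the two sides agree for every real x for which both sides are defined.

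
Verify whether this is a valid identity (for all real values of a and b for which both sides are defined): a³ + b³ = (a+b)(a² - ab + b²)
Claim: a³ + b³ = (a+b)(a² - ab + b²).
Reasoning: Expand the right side: (a+b)(a² - ab + b²) = a³ - a²b + ab² + a²b - ab² + b³ = a³ + b³ (the middle terms cancel in pairs).
So the two sides agree for all real values of a and b for which both sides are defined.

Conclusion: Yes, this is an identity.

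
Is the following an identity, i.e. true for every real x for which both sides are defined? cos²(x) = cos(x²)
Claim: cos²(x) = cos(x²).
Test a specific point where both sides are defined: x = π/3.
LHS = cos²(x) ≈ 0.2500
RHS = cos(x²) ≈ 0.4566
Since 0.2500 ≠ 0.4566, the equation fails at this point, so it cannot hold for every real x for which both sides are defined.
cos²(x) means (cos x)², squaring the output; cos(x²) squares the input. These are different functions.

Conclusion: No, this is NOT an identity.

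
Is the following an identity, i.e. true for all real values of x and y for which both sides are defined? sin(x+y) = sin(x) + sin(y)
No, this is NOT an identity.

Claim: sin(x+y) = sin(x) + sin(y).
Test a specific point where both sides are defined: x = π/3, y = π/3.
LHS = sin(x+y) ≈ 0.8660
RHS = sin(x) + sin(y) ≈ 1.7321
Since 0.8660 ≠ 1.7321, the equation fails at this point, so it cannot hold for all real values of x and y for which both sides are defined.
The correct expansion is sin(x+y) = sin(x)cos(y) + cos(x)sin(y); sine is not additive.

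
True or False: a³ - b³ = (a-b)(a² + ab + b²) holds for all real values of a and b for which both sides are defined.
True.

Claim: a³ - b³ = (a-b)(a² + ab + b²).
Reasoning: Expand the right side: (a-b)(a² + ab + b²) = a³ + a²b + ab² - a²b - ab² - b³ = a³ - b³ (the middle terms cancel in pairs).
So the two sides agree for all real values of a and b for which both sides are defined.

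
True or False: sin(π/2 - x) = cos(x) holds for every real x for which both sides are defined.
Claim: sin(π/2 - x) = cos(x).
Reasoning: Use sin(u - v) = sin(u)cos(v) - cos(u)sin(v) with u = π/2, v = x: sin(π/2)cos(x) - cos(π/2)sin(x) = 1·cos(x) - 0·sin(x) = cos(x).
So the two sides agree for every real x for which both sides are defined.

Conclusion: True.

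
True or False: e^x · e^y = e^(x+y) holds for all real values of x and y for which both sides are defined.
True.

Claim: e^x · e^y = e^(x+y).
Reasoning: This is the law of exponents for a common base: multiplying powers adds exponents. E.g. from the series, (Σ x^j/j!)(Σ y^k/k!) = Σ_m (Σ_{j+k=m} x^j y^k/(j!k!)) = Σ_m (x+y)^m/m! by the binomial theorem.
So the two sides agree for all real values of x and y for which both sides are defined.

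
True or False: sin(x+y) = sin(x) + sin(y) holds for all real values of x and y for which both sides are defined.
Claim: sin(x+y) = sin(x) + sin(y).
Test a specific point where both sides are defined: x = -π/3, y = π/2.
LHS = sin(x+y) ≈ 0.5000
RHS = sin(x) + sin(y) ≈ 0.1340
Since 0.5000 ≠ 0.1340, the equation fails at this point, so it cannot hold for all real values of x and y for which both sides are defined.
The correct expansion is sin(x+y) = sin(x)cos(y) + cos(x)sin(y); sine is not additive.

Conclusion: False.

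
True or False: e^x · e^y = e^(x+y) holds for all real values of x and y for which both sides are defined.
Claim: e^x · e^y = e^(x+y).
Reasoning: This is the law of exponents for a common base: multiplying powers adds exponents. E.g. from the series, (Σ x^j/j!)(Σ y^k/k!) = Σ_m (Σ_{j+k=m} x^j y^k/(j!k!)) = Σ_m (x+y)^m/m! by the binomial theorem.
So the two sides agree for all real values of x and y for which both sides are defined.

Conclusion: True.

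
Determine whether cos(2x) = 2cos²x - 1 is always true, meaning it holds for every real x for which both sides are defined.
Claim: cos(2x) = 2cos²x - 1.
Reasoning: cos(2x) = cos²x - sin²x. Replace sin²x by 1 - cos²x: cos²x - (1 - cos²x) = 2cos²x - 1.
So the two sides agree for every real x for which both sides are defined.

Conclusion: Yes, this is an identity.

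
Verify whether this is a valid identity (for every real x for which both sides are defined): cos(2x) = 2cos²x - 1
Claim: cos(2x) = 2cos²x - 1.
Reasoning: cos(2x) = cos²x - sin²x. Replace sin²x by 1 - cos²x: cos²x - (1 - cos²x) = 2cos²x - 1.
So the two sides agree for every real x for which both sides are defined.

Conclusion: Yes, this is an identity.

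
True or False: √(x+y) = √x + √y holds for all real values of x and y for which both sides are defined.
False.

Claim: √(x+y) = √x + √y.
Test a specific point where both sides are defined: x = 1, y = 5.
LHS = √(x+y) ≈ 2.4495
RHS = √x + √y ≈ 3.2361
Since 2.4495 ≠ 3.2361, the equation fails at this point, so it cannot hold for all real values of x and y for which both sides are defined.
Squaring the right side gives x + 2√(xy) + y, not x + y.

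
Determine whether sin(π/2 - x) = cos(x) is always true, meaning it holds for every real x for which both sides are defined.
Claim: sin(π/2 - x) = cos(x).
Reasoning: Use sin(u - v) = sin(u)cos(v) - cos(u)sin(v) with u = π/2, v = x: sin(π/2)cos(x) - cos(π/2)sin(x) = 1·cos(x) - 0·sin(x) = cos(x).
So the two sides agree for every real x for which both sides are defined.

Conclusion: Yes, this is an identity.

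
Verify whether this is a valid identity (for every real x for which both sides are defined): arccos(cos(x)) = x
No, this is NOT an identity.

Claim: arccos(cos(x)) = x.
Test a specific point where both sides are defined: x = -π/3.
LHS = arccos(cos(x)) ≈ 1.0472
RHS = x ≈ -1.0472
Since 1.0472 ≠ -1.0472, the equation fails at this point, so it cannot hold for every real x for which both sides are defined.
arccos only returns values in [0, π], so arccos(cos(x)) = x holds only for x in that interval, not for all real x.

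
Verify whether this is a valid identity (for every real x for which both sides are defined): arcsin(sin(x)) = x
No, this is NOT an identity.

Claim: arcsin(sin(x)) = x.
Test a specific point where both sides are defined: x = π.
LHS = arcsin(sin(x)) ≈ 0.0000
RHS = x ≈ 3.1416
Since 0.0000 ≠ 3.1416, the equation fails at this point, so it cannot hold for every real x for which both sides are defined.
arcsin only returns values in [-π/2, π/2], so arcsin(sin(x)) = x holds only for x in that interval, not for all real x.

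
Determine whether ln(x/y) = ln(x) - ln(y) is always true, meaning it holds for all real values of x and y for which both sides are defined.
Yes, this is an identity.

Claim: ln(x/y) = ln(x) - ln(y).
Reasoning: Both sides are simultaneously defined only when x, y > 0. Write x = e^p, y = e^q. Then x/y = e^(p-q), so ln(x/y) = p - q = ln(x) - ln(y).
So the two sides agree for all real values of x and y for which both sides are defined.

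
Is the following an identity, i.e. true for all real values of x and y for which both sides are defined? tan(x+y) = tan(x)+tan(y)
No, this is NOT an identity.

Claim: tan(x+y) = tan(x)+tan(y).
Test a specific point where both sides are defined: x = -π/4, y = -π/3.
LHS = tan(x+y) ≈ 3.7321
RHS = tan(x)+tan(y) ≈ -2.7321
Since 3.7321 ≠ -2.7321, the equation fails at this point, so it cannot hold for all real values of x and y for which both sides are defined.
The correct formula is tan(x+y) = (tan(x) + tan(y))/(1 - tan(x)tan(y)).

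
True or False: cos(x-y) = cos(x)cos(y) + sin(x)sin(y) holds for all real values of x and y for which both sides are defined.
True.

Claim: cos(x-y) = cos(x)cos(y) + sin(x)sin(y).
Reasoning: Replace y by -y in cos(x+y) = cos(x)cos(y) - sin(x)sin(y) and use cos(-y) = cos(y), sin(-y) = -sin(y): cos(x-y) = cos(x)cos(y) + sin(x)sin(y).
So the two sides agree for all real values of x and y for which both sides are defined.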